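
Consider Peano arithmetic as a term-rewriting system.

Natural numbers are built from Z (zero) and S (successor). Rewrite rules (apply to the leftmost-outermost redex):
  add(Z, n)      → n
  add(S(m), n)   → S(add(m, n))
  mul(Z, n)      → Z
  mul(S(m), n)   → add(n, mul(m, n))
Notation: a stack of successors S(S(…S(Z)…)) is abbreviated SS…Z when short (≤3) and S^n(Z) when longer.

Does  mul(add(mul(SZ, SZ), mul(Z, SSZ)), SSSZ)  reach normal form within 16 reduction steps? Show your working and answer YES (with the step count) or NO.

Answer: YES — reaches normal form SSSZ in 13 ≤ 16 steps

Working:
  start: mul(add(mul(SZ, SZ), mul(Z, SSZ)), SSSZ)
  step 1: mul(add(add(SZ, mul(Z, SZ)), mul(Z, SSZ)), SSSZ)
  step 2: mul(add(S(add(Z, mul(Z, SZ))), mul(Z, SSZ)), SSSZ)
  step 3: mul(S(add(add(Z, mul(Z, SZ)), mul(Z, SSZ))), SSSZ)
  step 4: add(SSSZ, mul(add(add(Z, mul(Z, SZ)), mul(Z, SSZ)), SSSZ))
  step 5: S(add(SSZ, mul(add(add(Z, mul(Z, SZ)), mul(Z, SSZ)), SSSZ)))
  step 6: S(S(add(SZ, mul(add(add(Z, mul(Z, SZ)), mul(Z, SSZ)), SSSZ))))
  step 7: S(S(S(add(Z, mul(add(add(Z, mul(Z, SZ)), mul(Z, SSZ)), SSSZ)))))
  step 8: S(S(S(mul(add(add(Z, mul(Z, SZ)), mul(Z, SSZ)), SSSZ))))
  step 9: S(S(S(mul(add(mul(Z, SZ), mul(Z, SSZ)), SSSZ))))
  step 10: S(S(S(mul(add(Z, mul(Z, SSZ)), SSSZ))))
  step 11: S(S(S(mul(mul(Z, SSZ), SSSZ))))
  step 12: S(S(S(mul(Z, SSSZ))))
  step 13: SSSZ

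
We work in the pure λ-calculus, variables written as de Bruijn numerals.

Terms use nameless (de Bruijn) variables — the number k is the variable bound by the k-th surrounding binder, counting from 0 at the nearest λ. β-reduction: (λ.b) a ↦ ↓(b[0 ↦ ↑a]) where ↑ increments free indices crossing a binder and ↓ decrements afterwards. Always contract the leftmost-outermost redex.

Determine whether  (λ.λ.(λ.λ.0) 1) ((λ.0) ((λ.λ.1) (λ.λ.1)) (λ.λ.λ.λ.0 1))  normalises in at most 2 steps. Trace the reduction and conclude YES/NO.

Answer: YES — reaches normal form λ.λ.0 in 2 ≤ 2 steps

Reduction:
  start: (λ.λ.(λ.λ.0) 1) ((λ.0) ((λ.λ.1) (λ.λ.1)) (λ.λ.λ.λ.0 1))
  [1] λ.(λ.λ.0) ((λ.0) ((λ.λ.1) (λ.λ.1)) (λ.λ.λ.λ.0 1))
  [2] λ.λ.0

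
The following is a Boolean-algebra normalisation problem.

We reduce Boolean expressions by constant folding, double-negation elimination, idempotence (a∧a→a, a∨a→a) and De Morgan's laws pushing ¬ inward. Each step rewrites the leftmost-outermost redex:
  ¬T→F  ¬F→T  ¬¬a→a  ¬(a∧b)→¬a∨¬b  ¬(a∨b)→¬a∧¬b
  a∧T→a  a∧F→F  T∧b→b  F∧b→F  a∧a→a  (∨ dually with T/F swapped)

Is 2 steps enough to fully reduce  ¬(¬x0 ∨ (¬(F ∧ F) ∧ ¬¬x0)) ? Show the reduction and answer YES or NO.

Answer: NO — after 2 steps the term is x0 ∧ ¬(¬(F ∧ F) ∧ ¬¬x0), not yet normal

Reduction:
  start: ¬(¬x0 ∨ (¬(F ∧ F) ∧ ¬¬x0))
  step 1: ¬¬x0 ∧ ¬(¬(F ∧ F) ∧ ¬¬x0)
  step 2: x0 ∧ ¬(¬(F ∧ F) ∧ ¬¬x0)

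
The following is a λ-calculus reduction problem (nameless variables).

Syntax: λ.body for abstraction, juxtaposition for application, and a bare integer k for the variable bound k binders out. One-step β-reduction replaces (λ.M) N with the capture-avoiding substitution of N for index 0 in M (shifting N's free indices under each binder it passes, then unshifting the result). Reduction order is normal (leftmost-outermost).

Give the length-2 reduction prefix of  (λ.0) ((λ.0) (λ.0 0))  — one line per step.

  start: (λ.0) ((λ.0) (λ.0 0))
  [1] (λ.0) (λ.0 0)
  [2] λ.0 0

Answer: after 2 steps: λ.0 0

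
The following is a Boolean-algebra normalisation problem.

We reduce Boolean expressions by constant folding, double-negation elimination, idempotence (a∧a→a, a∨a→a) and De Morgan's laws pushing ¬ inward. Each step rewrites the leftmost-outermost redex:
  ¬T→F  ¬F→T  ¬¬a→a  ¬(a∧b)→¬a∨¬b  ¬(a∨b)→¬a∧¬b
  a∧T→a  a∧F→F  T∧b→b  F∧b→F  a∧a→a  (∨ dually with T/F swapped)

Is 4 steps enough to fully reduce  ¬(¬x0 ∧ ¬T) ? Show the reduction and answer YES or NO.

  start: ¬(¬x0 ∧ ¬T)
  step 1: ¬¬x0 ∨ ¬¬T
  step 2: x0 ∨ ¬¬T
  step 3: x0 ∨ T
  step 4: T

Answer: YES — reaches normal form T in 4 ≤ 4 steps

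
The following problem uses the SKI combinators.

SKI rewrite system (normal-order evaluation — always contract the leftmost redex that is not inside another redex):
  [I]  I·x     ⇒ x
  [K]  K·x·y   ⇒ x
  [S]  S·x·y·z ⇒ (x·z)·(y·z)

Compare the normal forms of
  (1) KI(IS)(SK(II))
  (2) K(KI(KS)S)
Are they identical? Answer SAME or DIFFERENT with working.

Term A:
  start: KI(IS)(SK(II))
  [1] I(SK(II))
  [2] SK(II)
  [3] SKI

Term B:
  start: K(KI(KS)S)
  [1] K(IS)
  [2] KS

Answer: DIFFERENT — A ⇓ SKI, B ⇓ KS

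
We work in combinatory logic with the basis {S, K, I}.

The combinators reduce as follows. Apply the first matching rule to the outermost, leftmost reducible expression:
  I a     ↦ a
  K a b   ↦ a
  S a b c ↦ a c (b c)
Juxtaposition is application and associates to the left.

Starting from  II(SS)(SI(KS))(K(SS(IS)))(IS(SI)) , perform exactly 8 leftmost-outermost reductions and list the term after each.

Answer: after 8 steps: S(K(SS(IS))(KS(K(SS(IS))))(IS(SI)))(IS(SI(KS)(K(SS(IS)))(IS(SI))))

Working:
  start: II(SS)(SI(KS))(K(SS(IS)))(IS(SI))
  [1] I(SS)(SI(KS))(K(SS(IS)))(IS(SI))
  [2] SS(SI(KS))(K(SS(IS)))(IS(SI))
  [3] S(K(SS(IS)))(SI(KS)(K(SS(IS))))(IS(SI))
  [4] K(SS(IS))(IS(SI))(SI(KS)(K(SS(IS)))(IS(SI)))
  [5] SS(IS)(SI(KS)(K(SS(IS)))(IS(SI)))
  [6] S(SI(KS)(K(SS(IS)))(IS(SI)))(IS(SI(KS)(K(SS(IS)))(IS(SI))))
  [7] S(I(K(SS(IS)))(KS(K(SS(IS))))(IS(SI)))(IS(SI(KS)(K(SS(IS)))(IS(SI))))
  [8] S(K(SS(IS))(KS(K(SS(IS))))(IS(SI)))(IS(SI(KS)(K(SS(IS)))(IS(SI))))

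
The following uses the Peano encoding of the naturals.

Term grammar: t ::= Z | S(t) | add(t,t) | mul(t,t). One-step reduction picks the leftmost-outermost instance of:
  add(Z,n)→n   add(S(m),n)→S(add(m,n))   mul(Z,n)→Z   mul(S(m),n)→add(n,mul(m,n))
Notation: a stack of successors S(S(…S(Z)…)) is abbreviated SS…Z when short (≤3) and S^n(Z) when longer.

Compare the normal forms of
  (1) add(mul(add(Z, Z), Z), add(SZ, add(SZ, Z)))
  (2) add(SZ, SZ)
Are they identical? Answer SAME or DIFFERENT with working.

Term A:
  start: add(mul(add(Z, Z), Z), add(SZ, add(SZ, Z)))
  step 1: add(mul(Z, Z), add(SZ, add(SZ, Z)))
  step 2: add(Z, add(SZ, add(SZ, Z)))
  step 3: add(SZ, add(SZ, Z))
  step 4: S(add(Z, add(SZ, Z)))
  step 5: S(add(SZ, Z))
  step 6: S(S(add(Z, Z)))
  step 7: SSZ

Term B:
  start: add(SZ, SZ)
  step 1: S(add(Z, SZ))
  step 2: SSZ

Answer: SAME — A ⇓ SSZ, B ⇓ SSZ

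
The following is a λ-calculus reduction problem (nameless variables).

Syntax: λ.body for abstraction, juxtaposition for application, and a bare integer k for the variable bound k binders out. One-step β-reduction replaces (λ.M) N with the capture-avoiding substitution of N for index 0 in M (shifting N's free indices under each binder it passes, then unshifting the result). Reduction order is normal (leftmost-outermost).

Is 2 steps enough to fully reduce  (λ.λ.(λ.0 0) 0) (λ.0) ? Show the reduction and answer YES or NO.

Answer: YES — reaches normal form λ.0 0 in 2 ≤ 2 steps

Derivation:
  start: (λ.λ.(λ.0 0) 0) (λ.0)
  step 1: λ.(λ.0 0) 0
  step 2: λ.0 0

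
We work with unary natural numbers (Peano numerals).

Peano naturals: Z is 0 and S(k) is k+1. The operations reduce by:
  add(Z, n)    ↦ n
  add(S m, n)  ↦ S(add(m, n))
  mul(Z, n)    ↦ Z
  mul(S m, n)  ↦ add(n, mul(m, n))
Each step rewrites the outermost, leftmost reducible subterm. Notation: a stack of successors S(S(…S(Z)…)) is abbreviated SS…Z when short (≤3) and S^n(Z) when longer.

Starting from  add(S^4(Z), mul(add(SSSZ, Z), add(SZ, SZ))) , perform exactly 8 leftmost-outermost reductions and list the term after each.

Answer: after 8 steps: S(S(S(S(add(S(add(Z, SZ)), mul(add(SSZ, Z), add(SZ, SZ)))))))

Working:
  start: add(S^4(Z), mul(add(SSSZ, Z), add(SZ, SZ)))
  step 1: S(add(SSSZ, mul(add(SSSZ, Z), add(SZ, SZ))))
  step 2: S(S(add(SSZ, mul(add(SSSZ, Z), add(SZ, SZ)))))
  step 3: S(S(S(add(SZ, mul(add(SSSZ, Z), add(SZ, SZ))))))
  step 4: S(S(S(S(add(Z, mul(add(SSSZ, Z), add(SZ, SZ)))))))
  step 5: S(S(S(S(mul(add(SSSZ, Z), add(SZ, SZ))))))
  step 6: S(S(S(S(mul(S(add(SSZ, Z)), add(SZ, SZ))))))
  step 7: S(S(S(S(add(add(SZ, SZ), mul(add(SSZ, Z), add(SZ, SZ)))))))
  step 8: S(S(S(S(add(S(add(Z, SZ)), mul(add(SSZ, Z), add(SZ, SZ)))))))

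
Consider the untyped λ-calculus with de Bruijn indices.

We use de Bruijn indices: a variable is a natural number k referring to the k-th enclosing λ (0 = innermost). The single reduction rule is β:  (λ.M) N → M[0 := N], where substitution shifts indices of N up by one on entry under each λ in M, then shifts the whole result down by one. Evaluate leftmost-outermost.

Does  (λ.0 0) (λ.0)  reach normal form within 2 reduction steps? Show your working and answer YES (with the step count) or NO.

Answer: YES — reaches normal form λ.0 in 2 ≤ 2 steps

Reduction:
  start: (λ.0 0) (λ.0)
  [1] (λ.0) (λ.0)
  [2] λ.0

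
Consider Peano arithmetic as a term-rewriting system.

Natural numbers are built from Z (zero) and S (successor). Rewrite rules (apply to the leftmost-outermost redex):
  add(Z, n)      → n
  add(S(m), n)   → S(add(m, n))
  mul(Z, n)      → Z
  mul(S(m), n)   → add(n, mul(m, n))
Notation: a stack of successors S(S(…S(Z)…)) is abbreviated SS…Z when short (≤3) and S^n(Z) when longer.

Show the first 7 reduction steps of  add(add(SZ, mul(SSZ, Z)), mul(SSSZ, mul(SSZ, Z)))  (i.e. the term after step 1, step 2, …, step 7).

Answer: after 7 steps: S(add(mul(Z, Z), mul(SSSZ, mul(SSZ, Z))))

Reduction:
  start: add(add(SZ, mul(SSZ, Z)), mul(SSSZ, mul(SSZ, Z)))
  [1] add(S(add(Z, mul(SSZ, Z))), mul(SSSZ, mul(SSZ, Z)))
  [2] S(add(add(Z, mul(SSZ, Z)), mul(SSSZ, mul(SSZ, Z))))
  [3] S(add(mul(SSZ, Z), mul(SSSZ, mul(SSZ, Z))))
  [4] S(add(add(Z, mul(SZ, Z)), mul(SSSZ, mul(SSZ, Z))))
  [5] S(add(mul(SZ, Z), mul(SSSZ, mul(SSZ, Z))))
  [6] S(add(add(Z, mul(Z, Z)), mul(SSSZ, mul(SSZ, Z))))
  [7] S(add(mul(Z, Z), mul(SSSZ, mul(SSZ, Z))))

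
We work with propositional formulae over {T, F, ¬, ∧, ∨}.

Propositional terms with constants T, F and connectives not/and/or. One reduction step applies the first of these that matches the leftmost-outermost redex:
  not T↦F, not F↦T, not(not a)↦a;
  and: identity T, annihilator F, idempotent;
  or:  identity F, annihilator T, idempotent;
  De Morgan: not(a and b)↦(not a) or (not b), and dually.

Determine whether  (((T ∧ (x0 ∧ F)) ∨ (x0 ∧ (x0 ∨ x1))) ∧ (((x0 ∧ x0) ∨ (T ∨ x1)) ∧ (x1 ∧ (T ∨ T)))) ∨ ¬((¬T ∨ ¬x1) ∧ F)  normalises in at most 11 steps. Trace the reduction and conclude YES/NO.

  start: (((T ∧ (x0 ∧ F)) ∨ (x0 ∧ (x0 ∨ x1))) ∧ (((x0 ∧ x0) ∨ (T ∨ x1)) ∧ (x1 ∧ (T ∨ T)))) ∨ ¬((¬T ∨ ¬x1) ∧ F)
  step 1: (((x0 ∧ F) ∨ (x0 ∧ (x0 ∨ x1))) ∧ (((x0 ∧ x0) ∨ (T ∨ x1)) ∧ (x1 ∧ (T ∨ T)))) ∨ ¬((¬T ∨ ¬x1) ∧ F)
  step 2: ((F ∨ (x0 ∧ (x0 ∨ x1))) ∧ (((x0 ∧ x0) ∨ (T ∨ x1)) ∧ (x1 ∧ (T ∨ T)))) ∨ ¬((¬T ∨ ¬x1) ∧ F)
  step 3: ((x0 ∧ (x0 ∨ x1)) ∧ (((x0 ∧ x0) ∨ (T ∨ x1)) ∧ (x1 ∧ (T ∨ T)))) ∨ ¬((¬T ∨ ¬x1) ∧ F)
  step 4: ((x0 ∧ (x0 ∨ x1)) ∧ ((x0 ∨ (T ∨ x1)) ∧ (x1 ∧ (T ∨ T)))) ∨ ¬((¬T ∨ ¬x1) ∧ F)
  step 5: ((x0 ∧ (x0 ∨ x1)) ∧ ((x0 ∨ T) ∧ (x1 ∧ (T ∨ T)))) ∨ ¬((¬T ∨ ¬x1) ∧ F)
  step 6: ((x0 ∧ (x0 ∨ x1)) ∧ (T ∧ (x1 ∧ (T ∨ T)))) ∨ ¬((¬T ∨ ¬x1) ∧ F)
  step 7: ((x0 ∧ (x0 ∨ x1)) ∧ (x1 ∧ (T ∨ T))) ∨ ¬((¬T ∨ ¬x1) ∧ F)
  step 8: ((x0 ∧ (x0 ∨ x1)) ∧ (x1 ∧ T)) ∨ ¬((¬T ∨ ¬x1) ∧ F)
  step 9: ((x0 ∧ (x0 ∨ x1)) ∧ x1) ∨ ¬((¬T ∨ ¬x1) ∧ F)
  step 10: ((x0 ∧ (x0 ∨ x1)) ∧ x1) ∨ (¬(¬T ∨ ¬x1) ∨ ¬F)
  step 11: ((x0 ∧ (x0 ∨ x1)) ∧ x1) ∨ ((¬¬T ∧ ¬¬x1) ∨ ¬F)

Answer: NO — after 11 steps the term is ((x0 ∧ (x0 ∨ x1)) ∧ x1) ∨ ((¬¬T ∧ ¬¬x1) ∨ ¬F), not yet normal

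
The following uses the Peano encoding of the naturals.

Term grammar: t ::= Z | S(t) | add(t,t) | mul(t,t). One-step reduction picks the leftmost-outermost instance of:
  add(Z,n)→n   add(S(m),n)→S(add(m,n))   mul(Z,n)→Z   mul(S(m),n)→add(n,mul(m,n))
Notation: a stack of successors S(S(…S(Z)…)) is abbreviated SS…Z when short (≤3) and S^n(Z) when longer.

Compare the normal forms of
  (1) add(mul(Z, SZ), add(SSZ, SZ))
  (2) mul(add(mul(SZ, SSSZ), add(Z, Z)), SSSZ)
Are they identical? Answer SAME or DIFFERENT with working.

Answer: DIFFERENT — A ⇓ SSSZ, B ⇓ S^9(Z)

Reduction:
Term A:
  start: add(mul(Z, SZ), add(SSZ, SZ))
  [1] add(Z, add(SSZ, SZ))
  [2] add(SSZ, SZ)
  [3] S(add(SZ, SZ))
  [4] S(S(add(Z, SZ)))
  [5] SSSZ

Term B:
  start: mul(add(mul(SZ, SSSZ), add(Z, Z)), SSSZ)
  [1] mul(add(add(SSSZ, mul(Z, SSSZ)), add(Z, Z)), SSSZ)
  [2] mul(add(S(add(SSZ, mul(Z, SSSZ))), add(Z, Z)), SSSZ)
  [3] mul(S(add(add(SSZ, mul(Z, SSSZ)), add(Z, Z))), SSSZ)
  [4] add(SSSZ, mul(add(add(SSZ, mul(Z, SSSZ)), add(Z, Z)), SSSZ))
  [5] S(add(SSZ, mul(add(add(SSZ, mul(Z, SSSZ)), add(Z, Z)), SSSZ)))
  [6] S(S(add(SZ, mul(add(add(SSZ, mul(Z, SSSZ)), add(Z, Z)), SSSZ))))
  [7] S(S(S(add(Z, mul(add(add(SSZ, mul(Z, SSSZ)), add(Z, Z)), SSSZ)))))
  [8] S(S(S(mul(add(add(SSZ, mul(Z, SSSZ)), add(Z, Z)), SSSZ))))
  [9] S(S(S(mul(add(S(add(SZ, mul(Z, SSSZ))), add(Z, Z)), SSSZ))))
  [10] S(S(S(mul(S(add(add(SZ, mul(Z, SSSZ)), add(Z, Z))), SSSZ))))
  [11] S(S(S(add(SSSZ, mul(add(add(SZ, mul(Z, SSSZ)), add(Z, Z)), SSSZ)))))
  [12] S(S(S(S(add(SSZ, mul(add(add(SZ, mul(Z, SSSZ)), add(Z, Z)), SSSZ))))))
  [13] S(S(S(S(S(add(SZ, mul(add(add(SZ, mul(Z, SSSZ)), add(Z, Z)), SSSZ)))))))
  [14] S(S(S(S(S(S(add(Z, mul(add(add(SZ, mul(Z, SSSZ)), add(Z, Z)), SSSZ))))))))
  [15] S(S(S(S(S(S(mul(add(add(SZ, mul(Z, SSSZ)), add(Z, Z)), SSSZ)))))))
  [16] S(S(S(S(S(S(mul(add(S(add(Z, mul(Z, SSSZ))), add(Z, Z)), SSSZ)))))))
  [17] S(S(S(S(S(S(mul(S(add(add(Z, mul(Z, SSSZ)), add(Z, Z))), SSSZ)))))))
  [18] S(S(S(S(S(S(add(SSSZ, mul(add(add(Z, mul(Z, SSSZ)), add(Z, Z)), SSSZ))))))))
  [19] S(S(S(S(S(S(S(add(SSZ, mul(add(add(Z, mul(Z, SSSZ)), add(Z, Z)), SSSZ)))))))))
  [20] S(S(S(S(S(S(S(S(add(SZ, mul(add(add(Z, mul(Z, SSSZ)), add(Z, Z)), SSSZ))))))))))
  [21] S(S(S(S(S(S(S(S(S(add(Z, mul(add(add(Z, mul(Z, SSSZ)), add(Z, Z)), SSSZ)))))))))))
  [22] S(S(S(S(S(S(S(S(S(mul(add(add(Z, mul(Z, SSSZ)), add(Z, Z)), SSSZ))))))))))
  [23] S(S(S(S(S(S(S(S(S(mul(add(mul(Z, SSSZ), add(Z, Z)), SSSZ))))))))))
  [24] S(S(S(S(S(S(S(S(S(mul(add(Z, add(Z, Z)), SSSZ))))))))))
  [25] S(S(S(S(S(S(S(S(S(mul(add(Z, Z), SSSZ))))))))))
  [26] S(S(S(S(S(S(S(S(S(mul(Z, SSSZ))))))))))
  [27] S^9(Z)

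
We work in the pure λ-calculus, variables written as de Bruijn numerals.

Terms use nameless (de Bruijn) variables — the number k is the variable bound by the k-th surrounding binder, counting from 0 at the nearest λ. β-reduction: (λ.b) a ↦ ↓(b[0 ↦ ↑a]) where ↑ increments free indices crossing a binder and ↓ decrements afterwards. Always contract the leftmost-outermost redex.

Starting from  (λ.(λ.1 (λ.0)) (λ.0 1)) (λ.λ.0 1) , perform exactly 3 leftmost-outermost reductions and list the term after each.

Answer: after 3 steps: λ.0 (λ.0)

Derivation:
  start: (λ.(λ.1 (λ.0)) (λ.0 1)) (λ.λ.0 1)
  step 1: (λ.(λ.λ.0 1) (λ.0)) (λ.0 (λ.λ.0 1))
  step 2: (λ.λ.0 1) (λ.0)
  step 3: λ.0 (λ.0)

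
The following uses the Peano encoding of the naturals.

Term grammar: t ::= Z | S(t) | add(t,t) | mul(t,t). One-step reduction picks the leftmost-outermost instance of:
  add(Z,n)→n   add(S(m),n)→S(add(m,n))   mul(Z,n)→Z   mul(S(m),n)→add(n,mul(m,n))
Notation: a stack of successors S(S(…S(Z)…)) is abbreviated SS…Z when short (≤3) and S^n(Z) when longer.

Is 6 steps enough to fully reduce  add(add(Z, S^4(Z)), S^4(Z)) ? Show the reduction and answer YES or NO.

Answer: YES — reaches normal form S^8(Z) in 6 ≤ 6 steps

Working:
  start: add(add(Z, S^4(Z)), S^4(Z))
  [1] add(S^4(Z), S^4(Z))
  [2] S(add(SSSZ, S^4(Z)))
  [3] S(S(add(SSZ, S^4(Z))))
  [4] S(S(S(add(SZ, S^4(Z)))))
  [5] S(S(S(S(add(Z, S^4(Z))))))
  [6] S^8(Z)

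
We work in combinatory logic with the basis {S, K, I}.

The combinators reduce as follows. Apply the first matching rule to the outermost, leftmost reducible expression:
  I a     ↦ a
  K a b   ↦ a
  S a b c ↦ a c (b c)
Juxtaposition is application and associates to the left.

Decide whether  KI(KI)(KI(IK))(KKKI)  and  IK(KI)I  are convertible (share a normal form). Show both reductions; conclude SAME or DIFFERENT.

Answer: SAME — A ⇓ KI, B ⇓ KI

Working:
Term A:
  start: KI(KI)(KI(IK))(KKKI)
  →1  I(KI(IK))(KKKI)
  →2  KI(IK)(KKKI)
  →3  I(KKKI)
  →4  KKKI
  →5  KI

Term B:
  start: IK(KI)I
  →1  K(KI)I
  →2  KI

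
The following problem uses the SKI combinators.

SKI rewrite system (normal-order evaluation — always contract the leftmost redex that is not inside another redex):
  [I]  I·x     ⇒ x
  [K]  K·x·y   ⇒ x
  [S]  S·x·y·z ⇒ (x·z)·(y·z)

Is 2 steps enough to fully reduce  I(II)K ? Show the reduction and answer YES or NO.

Answer: NO — after 2 steps the term is IK, not yet normal

Reduction:
  start: I(II)K
  [1] IIK
  [2] IK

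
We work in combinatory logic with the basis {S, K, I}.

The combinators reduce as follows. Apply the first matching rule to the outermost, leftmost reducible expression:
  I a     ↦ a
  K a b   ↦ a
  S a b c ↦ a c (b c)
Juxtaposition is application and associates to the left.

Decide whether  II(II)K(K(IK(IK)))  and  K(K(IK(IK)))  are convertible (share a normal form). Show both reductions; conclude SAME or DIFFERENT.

Term A:
  start: II(II)K(K(IK(IK)))
  [1] I(II)K(K(IK(IK)))
  [2] IIK(K(IK(IK)))
  [3] IK(K(IK(IK)))
  [4] K(K(IK(IK)))
  [5] K(K(K(IK)))
  [6] K(K(KK))

Term B:
  start: K(K(IK(IK)))
  [1] K(K(K(IK)))
  [2] K(K(KK))

Answer: SAME — A ⇓ K(K(KK)), B ⇓ K(K(KK))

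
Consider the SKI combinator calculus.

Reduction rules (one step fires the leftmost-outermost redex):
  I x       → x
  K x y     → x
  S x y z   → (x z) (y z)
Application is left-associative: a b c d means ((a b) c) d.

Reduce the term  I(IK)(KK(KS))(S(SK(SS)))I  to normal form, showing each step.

Answer: normal form = KI  (in 4 steps)

Working:
  start: I(IK)(KK(KS))(S(SK(SS)))I
  →1  IK(KK(KS))(S(SK(SS)))I
  →2  K(KK(KS))(S(SK(SS)))I
  →3  KK(KS)I
  →4  KI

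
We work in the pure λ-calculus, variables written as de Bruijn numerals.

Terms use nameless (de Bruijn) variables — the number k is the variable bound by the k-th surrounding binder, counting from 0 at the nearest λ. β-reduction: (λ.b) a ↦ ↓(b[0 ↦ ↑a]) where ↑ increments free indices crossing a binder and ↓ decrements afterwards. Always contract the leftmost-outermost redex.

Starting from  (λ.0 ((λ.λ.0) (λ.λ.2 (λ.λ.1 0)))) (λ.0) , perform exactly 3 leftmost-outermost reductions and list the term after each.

Answer: after 3 steps: λ.0

Derivation:
  start: (λ.0 ((λ.λ.0) (λ.λ.2 (λ.λ.1 0)))) (λ.0)
  →1  (λ.0) ((λ.λ.0) (λ.λ.(λ.0) (λ.λ.1 0)))
  →2  (λ.λ.0) (λ.λ.(λ.0) (λ.λ.1 0))
  →3  λ.0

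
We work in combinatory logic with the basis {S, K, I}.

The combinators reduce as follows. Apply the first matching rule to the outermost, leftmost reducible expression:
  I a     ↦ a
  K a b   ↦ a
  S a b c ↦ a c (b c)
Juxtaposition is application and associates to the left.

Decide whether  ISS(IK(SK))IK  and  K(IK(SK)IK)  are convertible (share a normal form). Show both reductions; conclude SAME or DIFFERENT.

Answer: SAME — A ⇓ K(SKK), B ⇓ K(SKK)

Working:
Term A:
  start: ISS(IK(SK))IK
  step 1: SS(IK(SK))IK
  step 2: SI(IK(SK)I)K
  step 3: IK(IK(SK)IK)
  step 4: K(IK(SK)IK)
  step 5: K(K(SK)IK)
  step 6: K(SKK)

Term B:
  start: K(IK(SK)IK)
  step 1: K(K(SK)IK)
  step 2: K(SKK)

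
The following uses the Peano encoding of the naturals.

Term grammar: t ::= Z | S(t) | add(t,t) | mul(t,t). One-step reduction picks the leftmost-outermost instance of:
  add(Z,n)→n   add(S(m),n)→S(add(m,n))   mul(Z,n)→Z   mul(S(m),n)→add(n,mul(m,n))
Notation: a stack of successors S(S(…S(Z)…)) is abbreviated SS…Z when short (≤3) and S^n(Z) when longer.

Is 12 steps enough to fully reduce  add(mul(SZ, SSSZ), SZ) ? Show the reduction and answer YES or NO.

  start: add(mul(SZ, SSSZ), SZ)
  →1  add(add(SSSZ, mul(Z, SSSZ)), SZ)
  →2  add(S(add(SSZ, mul(Z, SSSZ))), SZ)
  →3  S(add(add(SSZ, mul(Z, SSSZ)), SZ))
  →4  S(add(S(add(SZ, mul(Z, SSSZ))), SZ))
  →5  S(S(add(add(SZ, mul(Z, SSSZ)), SZ)))
  →6  S(S(add(S(add(Z, mul(Z, SSSZ))), SZ)))
  →7  S(S(S(add(add(Z, mul(Z, SSSZ)), SZ))))
  →8  S(S(S(add(mul(Z, SSSZ), SZ))))
  →9  S(S(S(add(Z, SZ))))
  →10  S^4(Z)

Answer: YES — reaches normal form S^4(Z) in 10 ≤ 12 steps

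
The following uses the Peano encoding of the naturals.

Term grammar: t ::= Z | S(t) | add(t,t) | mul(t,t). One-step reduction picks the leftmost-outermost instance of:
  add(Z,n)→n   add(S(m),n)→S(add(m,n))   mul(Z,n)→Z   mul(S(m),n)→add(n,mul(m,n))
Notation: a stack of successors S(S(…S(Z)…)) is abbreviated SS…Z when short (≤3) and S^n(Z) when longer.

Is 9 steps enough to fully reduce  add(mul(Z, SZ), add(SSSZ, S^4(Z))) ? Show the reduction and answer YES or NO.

  start: add(mul(Z, SZ), add(SSSZ, S^4(Z)))
  [1] add(Z, add(SSSZ, S^4(Z)))
  [2] add(SSSZ, S^4(Z))
  [3] S(add(SSZ, S^4(Z)))
  [4] S(S(add(SZ, S^4(Z))))
  [5] S(S(S(add(Z, S^4(Z)))))
  [6] S^7(Z)

Answer: YES — reaches normal form S^7(Z) in 6 ≤ 9 steps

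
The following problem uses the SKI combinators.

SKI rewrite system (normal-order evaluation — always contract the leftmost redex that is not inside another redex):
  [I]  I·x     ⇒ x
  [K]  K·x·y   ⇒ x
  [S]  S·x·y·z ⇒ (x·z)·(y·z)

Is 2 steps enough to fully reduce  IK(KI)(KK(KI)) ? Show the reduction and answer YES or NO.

Answer: YES — reaches normal form KI in 2 ≤ 2 steps

Reduction:
  start: IK(KI)(KK(KI))
  →1  K(KI)(KK(KI))
  →2  KI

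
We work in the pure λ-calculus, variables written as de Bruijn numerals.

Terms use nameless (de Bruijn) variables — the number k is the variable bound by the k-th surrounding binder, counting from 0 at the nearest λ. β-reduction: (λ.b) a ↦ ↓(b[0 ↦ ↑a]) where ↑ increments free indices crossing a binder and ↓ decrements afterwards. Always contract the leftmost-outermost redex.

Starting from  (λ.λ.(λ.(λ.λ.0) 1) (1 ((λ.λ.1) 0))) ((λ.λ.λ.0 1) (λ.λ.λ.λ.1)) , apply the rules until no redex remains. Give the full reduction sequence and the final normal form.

Answer: normal form = λ.λ.0  (in 3 steps)

Reduction:
  start: (λ.λ.(λ.(λ.λ.0) 1) (1 ((λ.λ.1) 0))) ((λ.λ.λ.0 1) (λ.λ.λ.λ.1))
  [1] λ.(λ.(λ.λ.0) 1) ((λ.λ.λ.0 1) (λ.λ.λ.λ.1) ((λ.λ.1) 0))
  [2] λ.(λ.λ.0) 0
  [3] λ.λ.0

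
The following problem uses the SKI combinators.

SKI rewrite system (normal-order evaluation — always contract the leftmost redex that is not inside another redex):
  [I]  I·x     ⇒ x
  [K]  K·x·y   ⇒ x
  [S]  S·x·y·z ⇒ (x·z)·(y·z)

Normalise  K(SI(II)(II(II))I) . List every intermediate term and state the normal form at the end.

  start: K(SI(II)(II(II))I)
  →1  K(I(II(II))(II(II(II)))I)
  →2  K(II(II)(II(II(II)))I)
  →3  K(I(II)(II(II(II)))I)
  →4  K(II(II(II(II)))I)
  →5  K(I(II(II(II)))I)
  →6  K(II(II(II))I)
  →7  K(I(II(II))I)
  →8  K(II(II)I)
  →9  K(I(II)I)
  →10  K(III)
  →11  K(II)
  →12  KI

Answer: normal form = KI  (in 12 steps)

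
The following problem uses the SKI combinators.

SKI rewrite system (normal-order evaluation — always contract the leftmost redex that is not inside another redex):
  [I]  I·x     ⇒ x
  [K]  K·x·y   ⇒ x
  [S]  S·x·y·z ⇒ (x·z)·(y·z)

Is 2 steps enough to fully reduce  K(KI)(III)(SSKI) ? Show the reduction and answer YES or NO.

  start: K(KI)(III)(SSKI)
  [1] KI(SSKI)
  [2] I

Answer: YES — reaches normal form I in 2 ≤ 2 steps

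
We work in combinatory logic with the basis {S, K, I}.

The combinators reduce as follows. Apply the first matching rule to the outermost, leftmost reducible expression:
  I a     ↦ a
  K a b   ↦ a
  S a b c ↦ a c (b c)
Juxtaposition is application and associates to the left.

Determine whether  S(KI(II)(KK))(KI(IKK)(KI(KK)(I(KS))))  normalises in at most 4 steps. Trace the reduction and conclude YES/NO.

Answer: NO — after 4 steps the term is S(KK)(KI(KK)(I(KS))), not yet normal

Derivation:
  start: S(KI(II)(KK))(KI(IKK)(KI(KK)(I(KS))))
  [1] S(I(KK))(KI(IKK)(KI(KK)(I(KS))))
  [2] S(KK)(KI(IKK)(KI(KK)(I(KS))))
  [3] S(KK)(I(KI(KK)(I(KS))))
  [4] S(KK)(KI(KK)(I(KS)))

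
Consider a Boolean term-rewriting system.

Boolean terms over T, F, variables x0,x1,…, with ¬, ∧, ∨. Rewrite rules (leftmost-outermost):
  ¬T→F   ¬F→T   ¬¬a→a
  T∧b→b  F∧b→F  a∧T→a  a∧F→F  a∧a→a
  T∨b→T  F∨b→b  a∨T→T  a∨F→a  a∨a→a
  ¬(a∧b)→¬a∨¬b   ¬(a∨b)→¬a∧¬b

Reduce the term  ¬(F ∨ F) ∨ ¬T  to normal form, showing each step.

Answer: normal form = T  (in 4 steps)

Derivation:
  start: ¬(F ∨ F) ∨ ¬T
  →1  (¬F ∧ ¬F) ∨ ¬T
  →2  ¬F ∨ ¬T
  →3  T ∨ ¬T
  →4  T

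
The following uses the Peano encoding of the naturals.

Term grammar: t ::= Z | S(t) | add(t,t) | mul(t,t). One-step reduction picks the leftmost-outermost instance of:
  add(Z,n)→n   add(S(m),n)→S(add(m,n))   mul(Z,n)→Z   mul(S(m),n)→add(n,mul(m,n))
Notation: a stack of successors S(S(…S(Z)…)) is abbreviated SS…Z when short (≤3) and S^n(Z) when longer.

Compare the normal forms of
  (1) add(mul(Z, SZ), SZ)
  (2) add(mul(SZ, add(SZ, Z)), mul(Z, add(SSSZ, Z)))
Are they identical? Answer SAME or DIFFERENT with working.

Answer: SAME — A ⇓ SZ, B ⇓ SZ

Derivation:
Term A:
  start: add(mul(Z, SZ), SZ)
  [1] add(Z, SZ)
  [2] SZ

Term B:
  start: add(mul(SZ, add(SZ, Z)), mul(Z, add(SSSZ, Z)))
  [1] add(add(add(SZ, Z), mul(Z, add(SZ, Z))), mul(Z, add(SSSZ, Z)))
  [2] add(add(S(add(Z, Z)), mul(Z, add(SZ, Z))), mul(Z, add(SSSZ, Z)))
  [3] add(S(add(add(Z, Z), mul(Z, add(SZ, Z)))), mul(Z, add(SSSZ, Z)))
  [4] S(add(add(add(Z, Z), mul(Z, add(SZ, Z))), mul(Z, add(SSSZ, Z))))
  [5] S(add(add(Z, mul(Z, add(SZ, Z))), mul(Z, add(SSSZ, Z))))
  [6] S(add(mul(Z, add(SZ, Z)), mul(Z, add(SSSZ, Z))))
  [7] S(add(Z, mul(Z, add(SSSZ, Z))))
  [8] S(mul(Z, add(SSSZ, Z)))
  [9] SZ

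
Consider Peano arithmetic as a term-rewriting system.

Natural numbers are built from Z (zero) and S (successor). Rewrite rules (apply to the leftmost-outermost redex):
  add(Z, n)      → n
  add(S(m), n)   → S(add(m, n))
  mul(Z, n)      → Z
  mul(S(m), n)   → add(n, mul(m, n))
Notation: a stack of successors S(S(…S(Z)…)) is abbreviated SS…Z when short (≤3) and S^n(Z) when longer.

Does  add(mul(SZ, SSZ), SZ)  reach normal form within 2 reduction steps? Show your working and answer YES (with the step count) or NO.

Answer: NO — after 2 steps the term is add(S(add(SZ, mul(Z, SSZ))), SZ), not yet normal

Working:
  start: add(mul(SZ, SSZ), SZ)
  [1] add(add(SSZ, mul(Z, SSZ)), SZ)
  [2] add(S(add(SZ, mul(Z, SSZ))), SZ)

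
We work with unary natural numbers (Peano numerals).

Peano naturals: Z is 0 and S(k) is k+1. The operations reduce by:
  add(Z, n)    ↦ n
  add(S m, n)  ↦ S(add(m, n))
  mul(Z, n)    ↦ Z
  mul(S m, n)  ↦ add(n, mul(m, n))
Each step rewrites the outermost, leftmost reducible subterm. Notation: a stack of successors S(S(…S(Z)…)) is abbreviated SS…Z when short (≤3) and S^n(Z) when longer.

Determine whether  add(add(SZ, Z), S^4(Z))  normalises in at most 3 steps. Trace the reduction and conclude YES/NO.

Answer: NO — after 3 steps the term is S(add(Z, S^4(Z))), not yet normal

Derivation:
  start: add(add(SZ, Z), S^4(Z))
  step 1: add(S(add(Z, Z)), S^4(Z))
  step 2: S(add(add(Z, Z), S^4(Z)))
  step 3: S(add(Z, S^4(Z)))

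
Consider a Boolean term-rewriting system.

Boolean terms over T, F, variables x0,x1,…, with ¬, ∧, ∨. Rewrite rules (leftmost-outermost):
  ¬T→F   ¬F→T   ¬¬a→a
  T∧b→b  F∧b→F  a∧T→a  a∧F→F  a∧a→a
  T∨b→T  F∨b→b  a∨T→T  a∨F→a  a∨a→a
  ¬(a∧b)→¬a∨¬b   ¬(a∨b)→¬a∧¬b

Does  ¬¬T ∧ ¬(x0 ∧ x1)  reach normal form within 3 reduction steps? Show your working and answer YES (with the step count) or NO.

Answer: YES — reaches normal form ¬x0 ∨ ¬x1 in 3 ≤ 3 steps

Reduction:
  start: ¬¬T ∧ ¬(x0 ∧ x1)
  →1  T ∧ ¬(x0 ∧ x1)
  →2  ¬(x0 ∧ x1)
  →3  ¬x0 ∨ ¬x1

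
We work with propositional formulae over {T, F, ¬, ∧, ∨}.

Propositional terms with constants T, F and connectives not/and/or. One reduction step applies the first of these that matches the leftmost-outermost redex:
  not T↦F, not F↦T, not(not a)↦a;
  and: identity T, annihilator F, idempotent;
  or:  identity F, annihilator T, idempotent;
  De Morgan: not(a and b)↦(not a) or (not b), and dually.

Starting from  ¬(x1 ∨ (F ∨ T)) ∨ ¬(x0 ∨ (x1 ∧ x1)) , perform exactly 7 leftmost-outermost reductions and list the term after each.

  start: ¬(x1 ∨ (F ∨ T)) ∨ ¬(x0 ∨ (x1 ∧ x1))
  →1  (¬x1 ∧ ¬(F ∨ T)) ∨ ¬(x0 ∨ (x1 ∧ x1))
  →2  (¬x1 ∧ (¬F ∧ ¬T)) ∨ ¬(x0 ∨ (x1 ∧ x1))
  →3  (¬x1 ∧ (T ∧ ¬T)) ∨ ¬(x0 ∨ (x1 ∧ x1))
  →4  (¬x1 ∧ ¬T) ∨ ¬(x0 ∨ (x1 ∧ x1))
  →5  (¬x1 ∧ F) ∨ ¬(x0 ∨ (x1 ∧ x1))
  →6  F ∨ ¬(x0 ∨ (x1 ∧ x1))
  →7  ¬(x0 ∨ (x1 ∧ x1))

Answer: after 7 steps: ¬(x0 ∨ (x1 ∧ x1))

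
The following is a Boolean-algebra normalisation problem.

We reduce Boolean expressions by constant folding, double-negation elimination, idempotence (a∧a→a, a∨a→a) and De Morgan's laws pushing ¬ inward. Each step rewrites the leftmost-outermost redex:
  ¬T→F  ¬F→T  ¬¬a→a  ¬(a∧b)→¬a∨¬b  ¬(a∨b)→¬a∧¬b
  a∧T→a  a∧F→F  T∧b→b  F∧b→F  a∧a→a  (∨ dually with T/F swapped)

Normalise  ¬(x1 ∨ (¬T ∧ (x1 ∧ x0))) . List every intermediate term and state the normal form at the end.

  start: ¬(x1 ∨ (¬T ∧ (x1 ∧ x0)))
  [1] ¬x1 ∧ ¬(¬T ∧ (x1 ∧ x0))
  [2] ¬x1 ∧ (¬¬T ∨ ¬(x1 ∧ x0))
  [3] ¬x1 ∧ (T ∨ ¬(x1 ∧ x0))
  [4] ¬x1 ∧ T
  [5] ¬x1

Answer: normal form = ¬x1  (in 5 steps)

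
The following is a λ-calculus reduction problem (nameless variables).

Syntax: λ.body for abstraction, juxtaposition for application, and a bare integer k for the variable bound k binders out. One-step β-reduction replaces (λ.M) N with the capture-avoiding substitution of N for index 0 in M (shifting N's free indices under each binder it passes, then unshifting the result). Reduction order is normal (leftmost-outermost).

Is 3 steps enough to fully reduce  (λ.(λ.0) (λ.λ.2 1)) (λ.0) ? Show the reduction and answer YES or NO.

Answer: YES — reaches normal form λ.λ.1 in 3 ≤ 3 steps

Reduction:
  start: (λ.(λ.0) (λ.λ.2 1)) (λ.0)
  →1  (λ.0) (λ.λ.(λ.0) 1)
  →2  λ.λ.(λ.0) 1
  →3  λ.λ.1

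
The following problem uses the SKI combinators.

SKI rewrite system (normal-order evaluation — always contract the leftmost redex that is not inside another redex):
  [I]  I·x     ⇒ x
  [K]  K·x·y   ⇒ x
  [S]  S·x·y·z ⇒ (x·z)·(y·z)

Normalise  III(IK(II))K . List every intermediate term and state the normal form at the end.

Answer: normal form = I  (in 6 steps)

Derivation:
  start: III(IK(II))K
  [1] II(IK(II))K
  [2] I(IK(II))K
  [3] IK(II)K
  [4] K(II)K
  [5] II
  [6] I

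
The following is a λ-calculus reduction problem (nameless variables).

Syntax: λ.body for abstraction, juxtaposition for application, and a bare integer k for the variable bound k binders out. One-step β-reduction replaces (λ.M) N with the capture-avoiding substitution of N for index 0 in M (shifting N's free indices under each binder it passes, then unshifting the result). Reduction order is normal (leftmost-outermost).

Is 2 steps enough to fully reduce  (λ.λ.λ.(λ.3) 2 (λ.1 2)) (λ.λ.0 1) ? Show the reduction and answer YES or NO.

  start: (λ.λ.λ.(λ.3) 2 (λ.1 2)) (λ.λ.0 1)
  step 1: λ.λ.(λ.λ.λ.0 1) (λ.λ.0 1) (λ.1 2)
  step 2: λ.λ.(λ.λ.0 1) (λ.1 2)

Answer: NO — after 2 steps the term is λ.λ.(λ.λ.0 1) (λ.1 2), not yet normal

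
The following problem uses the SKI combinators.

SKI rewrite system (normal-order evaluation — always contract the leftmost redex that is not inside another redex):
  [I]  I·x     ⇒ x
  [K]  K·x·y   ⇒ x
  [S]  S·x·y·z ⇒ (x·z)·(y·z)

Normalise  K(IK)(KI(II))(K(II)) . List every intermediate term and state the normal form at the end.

Answer: normal form = K(KI)  (in 3 steps)

Derivation:
  start: K(IK)(KI(II))(K(II))
  [1] IK(K(II))
  [2] K(K(II))
  [3] K(KI)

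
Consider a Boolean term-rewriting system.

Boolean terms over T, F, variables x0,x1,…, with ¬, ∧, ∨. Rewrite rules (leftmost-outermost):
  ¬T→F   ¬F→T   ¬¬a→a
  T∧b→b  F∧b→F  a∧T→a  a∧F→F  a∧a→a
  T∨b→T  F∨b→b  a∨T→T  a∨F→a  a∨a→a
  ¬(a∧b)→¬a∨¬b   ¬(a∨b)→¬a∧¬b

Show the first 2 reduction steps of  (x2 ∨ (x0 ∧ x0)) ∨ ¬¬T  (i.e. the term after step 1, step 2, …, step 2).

  start: (x2 ∨ (x0 ∧ x0)) ∨ ¬¬T
  [1] (x2 ∨ x0) ∨ ¬¬T
  [2] (x2 ∨ x0) ∨ T

Answer: after 2 steps: (x2 ∨ x0) ∨ T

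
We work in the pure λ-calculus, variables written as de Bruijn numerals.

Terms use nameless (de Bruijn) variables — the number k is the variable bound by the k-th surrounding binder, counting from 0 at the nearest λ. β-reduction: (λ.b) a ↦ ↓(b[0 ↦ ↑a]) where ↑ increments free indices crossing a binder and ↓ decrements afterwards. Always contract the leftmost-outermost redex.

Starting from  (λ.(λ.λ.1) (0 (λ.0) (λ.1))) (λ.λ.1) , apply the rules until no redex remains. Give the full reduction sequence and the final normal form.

  start: (λ.(λ.λ.1) (0 (λ.0) (λ.1))) (λ.λ.1)
  →1  (λ.λ.1) ((λ.λ.1) (λ.0) (λ.λ.λ.1))
  →2  λ.(λ.λ.1) (λ.0) (λ.λ.λ.1)
  →3  λ.(λ.λ.0) (λ.λ.λ.1)
  →4  λ.λ.0

Answer: normal form = λ.λ.0  (in 4 steps)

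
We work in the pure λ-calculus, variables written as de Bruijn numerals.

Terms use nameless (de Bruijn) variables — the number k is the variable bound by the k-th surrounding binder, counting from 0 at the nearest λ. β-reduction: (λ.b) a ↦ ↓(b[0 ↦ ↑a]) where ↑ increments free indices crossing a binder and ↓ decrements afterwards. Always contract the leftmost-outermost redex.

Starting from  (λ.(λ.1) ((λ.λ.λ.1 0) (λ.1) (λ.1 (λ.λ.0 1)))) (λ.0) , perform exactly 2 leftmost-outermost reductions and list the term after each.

Answer: after 2 steps: λ.0

Working:
  start: (λ.(λ.1) ((λ.λ.λ.1 0) (λ.1) (λ.1 (λ.λ.0 1)))) (λ.0)
  →1  (λ.λ.0) ((λ.λ.λ.1 0) (λ.λ.0) (λ.(λ.0) (λ.λ.0 1)))
  →2  λ.0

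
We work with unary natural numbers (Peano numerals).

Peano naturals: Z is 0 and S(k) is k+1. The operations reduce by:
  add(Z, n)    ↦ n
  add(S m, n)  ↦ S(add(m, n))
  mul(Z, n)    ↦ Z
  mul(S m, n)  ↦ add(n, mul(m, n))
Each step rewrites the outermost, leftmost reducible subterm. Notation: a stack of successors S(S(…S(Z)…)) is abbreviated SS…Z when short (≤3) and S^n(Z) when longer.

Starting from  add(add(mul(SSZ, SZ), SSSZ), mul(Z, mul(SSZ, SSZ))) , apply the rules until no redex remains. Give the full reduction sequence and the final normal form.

  start: add(add(mul(SSZ, SZ), SSSZ), mul(Z, mul(SSZ, SSZ)))
  →1  add(add(add(SZ, mul(SZ, SZ)), SSSZ), mul(Z, mul(SSZ, SSZ)))
  →2  add(add(S(add(Z, mul(SZ, SZ))), SSSZ), mul(Z, mul(SSZ, SSZ)))
  →3  add(S(add(add(Z, mul(SZ, SZ)), SSSZ)), mul(Z, mul(SSZ, SSZ)))
  →4  S(add(add(add(Z, mul(SZ, SZ)), SSSZ), mul(Z, mul(SSZ, SSZ))))
  →5  S(add(add(mul(SZ, SZ), SSSZ), mul(Z, mul(SSZ, SSZ))))
  →6  S(add(add(add(SZ, mul(Z, SZ)), SSSZ), mul(Z, mul(SSZ, SSZ))))
  →7  S(add(add(S(add(Z, mul(Z, SZ))), SSSZ), mul(Z, mul(SSZ, SSZ))))
  →8  S(add(S(add(add(Z, mul(Z, SZ)), SSSZ)), mul(Z, mul(SSZ, SSZ))))
  →9  S(S(add(add(add(Z, mul(Z, SZ)), SSSZ), mul(Z, mul(SSZ, SSZ)))))
  →10  S(S(add(add(mul(Z, SZ), SSSZ), mul(Z, mul(SSZ, SSZ)))))
  →11  S(S(add(add(Z, SSSZ), mul(Z, mul(SSZ, SSZ)))))
  →12  S(S(add(SSSZ, mul(Z, mul(SSZ, SSZ)))))
  →13  S(S(S(add(SSZ, mul(Z, mul(SSZ, SSZ))))))
  →14  S(S(S(S(add(SZ, mul(Z, mul(SSZ, SSZ)))))))
  →15  S(S(S(S(S(add(Z, mul(Z, mul(SSZ, SSZ))))))))
  →16  S(S(S(S(S(mul(Z, mul(SSZ, SSZ)))))))
  →17  S^5(Z)

Answer: normal form = S^5(Z)  (in 17 steps)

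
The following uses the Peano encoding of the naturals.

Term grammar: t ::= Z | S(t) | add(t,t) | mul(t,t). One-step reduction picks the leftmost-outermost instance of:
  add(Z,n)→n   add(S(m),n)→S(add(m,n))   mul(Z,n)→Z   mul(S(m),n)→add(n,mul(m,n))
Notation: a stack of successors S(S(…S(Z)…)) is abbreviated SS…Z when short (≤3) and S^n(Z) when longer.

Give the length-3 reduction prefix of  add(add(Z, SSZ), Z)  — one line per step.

  start: add(add(Z, SSZ), Z)
  [1] add(SSZ, Z)
  [2] S(add(SZ, Z))
  [3] S(S(add(Z, Z)))

Answer: after 3 steps: S(S(add(Z, Z)))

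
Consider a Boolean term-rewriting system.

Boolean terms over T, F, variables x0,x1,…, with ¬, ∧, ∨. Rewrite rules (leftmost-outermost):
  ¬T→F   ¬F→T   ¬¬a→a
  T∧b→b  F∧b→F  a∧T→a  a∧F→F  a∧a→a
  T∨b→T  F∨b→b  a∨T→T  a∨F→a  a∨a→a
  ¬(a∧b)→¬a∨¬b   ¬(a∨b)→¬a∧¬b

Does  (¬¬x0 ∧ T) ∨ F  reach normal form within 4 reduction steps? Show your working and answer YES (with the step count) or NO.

Answer: YES — reaches normal form x0 in 3 ≤ 4 steps

Working:
  start: (¬¬x0 ∧ T) ∨ F
  [1] ¬¬x0 ∧ T
  [2] ¬¬x0
  [3] x0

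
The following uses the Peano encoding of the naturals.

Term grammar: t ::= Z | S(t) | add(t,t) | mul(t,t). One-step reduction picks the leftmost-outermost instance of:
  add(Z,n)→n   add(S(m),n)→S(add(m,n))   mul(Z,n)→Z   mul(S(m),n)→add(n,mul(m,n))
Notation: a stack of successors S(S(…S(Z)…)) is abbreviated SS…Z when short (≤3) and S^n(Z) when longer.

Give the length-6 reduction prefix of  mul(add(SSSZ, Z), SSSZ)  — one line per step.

  start: mul(add(SSSZ, Z), SSSZ)
  [1] mul(S(add(SSZ, Z)), SSSZ)
  [2] add(SSSZ, mul(add(SSZ, Z), SSSZ))
  [3] S(add(SSZ, mul(add(SSZ, Z), SSSZ)))
  [4] S(S(add(SZ, mul(add(SSZ, Z), SSSZ))))
  [5] S(S(S(add(Z, mul(add(SSZ, Z), SSSZ)))))
  [6] S(S(S(mul(add(SSZ, Z), SSSZ))))

Answer: after 6 steps: S(S(S(mul(add(SSZ, Z), SSSZ))))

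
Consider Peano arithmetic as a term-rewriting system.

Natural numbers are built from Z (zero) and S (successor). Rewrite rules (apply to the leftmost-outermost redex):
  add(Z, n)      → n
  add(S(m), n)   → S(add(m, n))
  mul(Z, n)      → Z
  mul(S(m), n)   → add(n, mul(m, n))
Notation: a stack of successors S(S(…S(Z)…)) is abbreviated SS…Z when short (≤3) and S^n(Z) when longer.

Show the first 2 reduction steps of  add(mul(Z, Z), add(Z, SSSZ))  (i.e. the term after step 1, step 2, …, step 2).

Answer: after 2 steps: add(Z, SSSZ)

Reduction:
  start: add(mul(Z, Z), add(Z, SSSZ))
  [1] add(Z, add(Z, SSSZ))
  [2] add(Z, SSSZ)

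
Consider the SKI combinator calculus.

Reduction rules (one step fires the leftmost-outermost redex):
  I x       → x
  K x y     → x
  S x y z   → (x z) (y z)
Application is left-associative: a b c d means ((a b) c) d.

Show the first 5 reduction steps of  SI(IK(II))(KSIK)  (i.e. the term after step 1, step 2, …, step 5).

Answer: after 5 steps: SK(II)

Working:
  start: SI(IK(II))(KSIK)
  [1] I(KSIK)(IK(II)(KSIK))
  [2] KSIK(IK(II)(KSIK))
  [3] SK(IK(II)(KSIK))
  [4] SK(K(II)(KSIK))
  [5] SK(II)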